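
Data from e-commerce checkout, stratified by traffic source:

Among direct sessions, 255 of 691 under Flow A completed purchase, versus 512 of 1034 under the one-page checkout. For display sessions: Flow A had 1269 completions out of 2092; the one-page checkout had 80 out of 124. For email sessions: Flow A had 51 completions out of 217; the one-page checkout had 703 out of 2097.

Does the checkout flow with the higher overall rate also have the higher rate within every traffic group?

No

Direct: Flow A 255/691 = 36.9%, the one-page checkout 512/1034 = 49.5% → the one-page checkout
Display: Flow A 1269/2092 = 60.7%, the one-page checkout 80/124 = 64.5% → the one-page checkout
Email: Flow A 51/217 = 23.5%, the one-page checkout 703/2097 = 33.5% → the one-page checkout
Overall: Flow A 1575/3000 = 52.5%, the one-page checkout 1295/3255 = 39.8% → Flow A
The one-page checkout wins each traffic group but Flow A wins overall — the comparison reverses. The one-page checkout's sessions skew toward email, which has a lower base rate.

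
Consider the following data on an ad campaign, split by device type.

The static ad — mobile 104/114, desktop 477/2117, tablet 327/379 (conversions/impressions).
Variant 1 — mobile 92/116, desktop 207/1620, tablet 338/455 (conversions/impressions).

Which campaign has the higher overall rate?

Mobile: the static ad 104/114 = 91.2%, Variant 1 92/116 = 79.3% → the static ad
Desktop: the static ad 477/2117 = 22.5%, Variant 1 207/1620 = 12.8% → the static ad
Tablet: the static ad 327/379 = 86.3%, Variant 1 338/455 = 74.3% → the static ad
Overall: the static ad 908/2610 = 34.8%, Variant 1 637/2191 = 29.1% → the static ad

the static ad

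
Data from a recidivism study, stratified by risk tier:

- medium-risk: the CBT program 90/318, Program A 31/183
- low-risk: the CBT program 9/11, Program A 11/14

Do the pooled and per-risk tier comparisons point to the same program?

Medium-risk: the CBT program 90/318 = 28.3%, Program A 31/183 = 16.9% → the CBT program
Low-risk: the CBT program 9/11 = 81.8%, Program A 11/14 = 78.6% → the CBT program
Overall: the CBT program 99/329 = 30.1%, Program A 42/197 = 21.3% → the CBT program
The CBT program wins overall and in every risk group — no reversal.

Yes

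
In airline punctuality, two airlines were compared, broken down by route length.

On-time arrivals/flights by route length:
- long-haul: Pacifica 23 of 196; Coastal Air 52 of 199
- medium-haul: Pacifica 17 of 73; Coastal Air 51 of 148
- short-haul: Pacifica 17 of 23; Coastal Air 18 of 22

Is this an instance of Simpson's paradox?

No

Long-haul: Pacifica 23/196 = 11.7%, Coastal Air 52/199 = 26.1% → Coastal Air
Medium-haul: Pacifica 17/73 = 23.3%, Coastal Air 51/148 = 34.5% → Coastal Air
Short-haul: Pacifica 17/23 = 73.9%, Coastal Air 18/22 = 81.8% → Coastal Air
Overall: Pacifica 57/292 = 19.5%, Coastal Air 121/369 = 32.8% → Coastal Air
Coastal Air wins overall and in every route group — no reversal.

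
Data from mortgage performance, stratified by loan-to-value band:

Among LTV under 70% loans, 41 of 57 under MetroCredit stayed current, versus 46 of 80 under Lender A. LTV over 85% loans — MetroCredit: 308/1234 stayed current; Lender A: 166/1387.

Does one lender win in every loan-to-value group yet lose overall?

LTV under 70%: MetroCredit 41/57 = 71.9%, Lender A 46/80 = 57.5% → MetroCredit
LTV over 85%: MetroCredit 308/1234 = 25.0%, Lender A 166/1387 = 12.0% → MetroCredit
Overall: MetroCredit 349/1291 = 27.0%, Lender A 212/1467 = 14.5% → MetroCredit
MetroCredit wins overall and in every loan-to-value group — no reversal.

No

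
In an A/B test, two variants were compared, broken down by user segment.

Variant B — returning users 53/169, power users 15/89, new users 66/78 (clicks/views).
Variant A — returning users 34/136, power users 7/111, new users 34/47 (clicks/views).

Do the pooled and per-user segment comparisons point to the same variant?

Yes

Returning users: Variant B 53/169 = 31.4%, Variant A 34/136 = 25.0% → Variant B
Power users: Variant B 15/89 = 16.9%, Variant A 7/111 = 6.3% → Variant B
New users: Variant B 66/78 = 84.6%, Variant A 34/47 = 72.3% → Variant B
Overall: Variant B 134/336 = 39.9%, Variant A 75/294 = 25.5% → Variant B
Variant B wins overall and in every user group — no reversal.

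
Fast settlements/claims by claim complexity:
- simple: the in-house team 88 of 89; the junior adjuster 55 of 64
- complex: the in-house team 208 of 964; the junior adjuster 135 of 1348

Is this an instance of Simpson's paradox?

No

Simple: the in-house team 88/89 = 98.9%, the junior adjuster 55/64 = 85.9% → the in-house team
Complex: the in-house team 208/964 = 21.6%, the junior adjuster 135/1348 = 10.0% → the in-house team
Overall: the in-house team 296/1053 = 28.1%, the junior adjuster 190/1412 = 13.5% → the in-house team
The in-house team wins overall and in every claim group — no reversal.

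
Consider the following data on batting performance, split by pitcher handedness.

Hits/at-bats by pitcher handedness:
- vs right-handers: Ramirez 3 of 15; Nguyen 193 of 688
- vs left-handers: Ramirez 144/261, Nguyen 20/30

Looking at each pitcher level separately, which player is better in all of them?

Nguyen

Vs right-handers: Ramirez 3/15 = 20.0%, Nguyen 193/688 = 28.1% → Nguyen
Vs left-handers: Ramirez 144/261 = 55.2%, Nguyen 20/30 = 66.7% → Nguyen
Nguyen has the higher rate in both groups.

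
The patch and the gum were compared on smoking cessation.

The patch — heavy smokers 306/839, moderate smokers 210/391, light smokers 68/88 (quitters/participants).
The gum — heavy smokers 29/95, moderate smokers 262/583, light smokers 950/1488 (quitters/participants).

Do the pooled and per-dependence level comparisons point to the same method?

No

Heavy smokers: the patch 306/839 = 36.5%, the gum 29/95 = 30.5% → the patch
Moderate smokers: the patch 210/391 = 53.7%, the gum 262/583 = 44.9% → the patch
Light smokers: the patch 68/88 = 77.3%, the gum 950/1488 = 63.8% → the patch
Overall: the patch 584/1318 = 44.3%, the gum 1241/2166 = 57.3% → the gum
The patch wins each dependence group but the gum wins overall — the comparison reverses. The patch's participants skew toward heavy smokers, which has a lower base rate.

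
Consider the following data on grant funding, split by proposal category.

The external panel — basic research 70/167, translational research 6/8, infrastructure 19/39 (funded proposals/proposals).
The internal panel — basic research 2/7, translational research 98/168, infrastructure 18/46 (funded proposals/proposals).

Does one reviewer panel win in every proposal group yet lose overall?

Basic research: the external panel 70/167 = 41.9%, the internal panel 2/7 = 28.6% → the external panel
Translational research: the external panel 6/8 = 75.0%, the internal panel 98/168 = 58.3% → the external panel
Infrastructure: the external panel 19/39 = 48.7%, the internal panel 18/46 = 39.1% → the external panel
Overall: the external panel 95/214 = 44.4%, the internal panel 118/221 = 53.4% → the internal panel
The external panel wins each proposal group but the internal panel wins overall — the comparison reverses. The external panel's proposals skew toward basic research, which has a lower base rate.

Yes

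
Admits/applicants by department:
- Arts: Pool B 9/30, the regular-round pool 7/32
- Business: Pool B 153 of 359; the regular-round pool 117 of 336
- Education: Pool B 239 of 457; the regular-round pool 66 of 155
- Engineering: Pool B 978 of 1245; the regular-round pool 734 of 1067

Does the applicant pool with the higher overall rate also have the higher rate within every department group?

Yes

Arts: Pool B 9/30 = 30.0%, the regular-round pool 7/32 = 21.9% → Pool B
Business: Pool B 153/359 = 42.6%, the regular-round pool 117/336 = 34.8% → Pool B
Education: Pool B 239/457 = 52.3%, the regular-round pool 66/155 = 42.6% → Pool B
Engineering: Pool B 978/1245 = 78.6%, the regular-round pool 734/1067 = 68.8% → Pool B
Overall: Pool B 1379/2091 = 65.9%, the regular-round pool 924/1590 = 58.1% → Pool B
Pool B wins overall and in every department group — no reversal.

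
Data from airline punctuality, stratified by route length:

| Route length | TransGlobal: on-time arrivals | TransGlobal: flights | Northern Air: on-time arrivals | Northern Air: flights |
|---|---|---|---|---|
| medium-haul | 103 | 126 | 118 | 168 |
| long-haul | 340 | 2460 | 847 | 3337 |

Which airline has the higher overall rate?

Northern Air

Medium-haul: TransGlobal 103/126 = 81.7%, Northern Air 118/168 = 70.2% → TransGlobal
Long-haul: TransGlobal 340/2460 = 13.8%, Northern Air 847/3337 = 25.4% → Northern Air
Overall: TransGlobal 443/2586 = 17.1%, Northern Air 965/3505 = 27.5% → Northern Air
(Neither sweeps every route group, but Northern Air has the higher pooled rate.)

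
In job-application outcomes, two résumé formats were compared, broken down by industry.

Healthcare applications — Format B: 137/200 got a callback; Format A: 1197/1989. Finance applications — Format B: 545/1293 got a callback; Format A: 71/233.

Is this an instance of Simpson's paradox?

Yes

Healthcare: Format B 137/200 = 68.5%, Format A 1197/1989 = 60.2% → Format B
Finance: Format B 545/1293 = 42.2%, Format A 71/233 = 30.5% → Format B
Overall: Format B 682/1493 = 45.7%, Format A 1268/2222 = 57.1% → Format A
Format B wins each industry group but Format A wins overall — the comparison reverses. Format B's applications skew toward finance, which has a lower base rate.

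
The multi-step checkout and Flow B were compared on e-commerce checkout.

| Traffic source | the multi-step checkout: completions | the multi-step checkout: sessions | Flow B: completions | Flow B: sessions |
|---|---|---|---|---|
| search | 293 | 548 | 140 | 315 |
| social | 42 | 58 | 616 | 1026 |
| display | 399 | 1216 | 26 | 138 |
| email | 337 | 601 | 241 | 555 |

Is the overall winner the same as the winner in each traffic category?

Search: the multi-step checkout 293/548 = 53.5%, Flow B 140/315 = 44.4% → the multi-step checkout
Social: the multi-step checkout 42/58 = 72.4%, Flow B 616/1026 = 60.0% → the multi-step checkout
Display: the multi-step checkout 399/1216 = 32.8%, Flow B 26/138 = 18.8% → the multi-step checkout
Email: the multi-step checkout 337/601 = 56.1%, Flow B 241/555 = 43.4% → the multi-step checkout
Overall: the multi-step checkout 1071/2423 = 44.2%, Flow B 1023/2034 = 50.3% → Flow B
The multi-step checkout wins each traffic group but Flow B wins overall — the comparison reverses. The multi-step checkout's sessions skew toward display, which has a lower base rate.

No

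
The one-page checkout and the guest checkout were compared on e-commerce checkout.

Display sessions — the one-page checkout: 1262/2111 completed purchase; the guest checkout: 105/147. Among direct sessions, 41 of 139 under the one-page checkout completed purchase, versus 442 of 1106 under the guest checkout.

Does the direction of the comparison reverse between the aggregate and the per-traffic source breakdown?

Display: the one-page checkout 1262/2111 = 59.8%, the guest checkout 105/147 = 71.4% → the guest checkout
Direct: the one-page checkout 41/139 = 29.5%, the guest checkout 442/1106 = 40.0% → the guest checkout
Overall: the one-page checkout 1303/2250 = 57.9%, the guest checkout 547/1253 = 43.7% → the one-page checkout
The guest checkout wins each traffic group but the one-page checkout wins overall — the comparison reverses. The guest checkout's sessions skew toward direct, which has a lower base rate.

Yes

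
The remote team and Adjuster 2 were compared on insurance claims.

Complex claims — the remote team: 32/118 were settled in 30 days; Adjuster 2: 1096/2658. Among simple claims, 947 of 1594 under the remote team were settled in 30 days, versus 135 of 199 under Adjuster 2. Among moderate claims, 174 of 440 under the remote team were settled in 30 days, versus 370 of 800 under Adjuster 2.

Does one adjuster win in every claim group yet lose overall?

Yes

Complex: the remote team 32/118 = 27.1%, Adjuster 2 1096/2658 = 41.2% → Adjuster 2
Simple: the remote team 947/1594 = 59.4%, Adjuster 2 135/199 = 67.8% → Adjuster 2
Moderate: the remote team 174/440 = 39.5%, Adjuster 2 370/800 = 46.2% → Adjuster 2
Overall: the remote team 1153/2152 = 53.6%, Adjuster 2 1601/3657 = 43.8% → the remote team
Adjuster 2 wins each claim group but the remote team wins overall — the comparison reverses. Adjuster 2's claims skew toward complex, which has a lower base rate.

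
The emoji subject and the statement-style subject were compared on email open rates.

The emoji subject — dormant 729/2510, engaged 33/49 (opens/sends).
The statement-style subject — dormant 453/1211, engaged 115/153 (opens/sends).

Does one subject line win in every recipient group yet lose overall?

Dormant: the emoji subject 729/2510 = 29.0%, the statement-style subject 453/1211 = 37.4% → the statement-style subject
Engaged: the emoji subject 33/49 = 67.3%, the statement-style subject 115/153 = 75.2% → the statement-style subject
Overall: the emoji subject 762/2559 = 29.8%, the statement-style subject 568/1364 = 41.6% → the statement-style subject
The statement-style subject wins overall and in every recipient group — no reversal.

No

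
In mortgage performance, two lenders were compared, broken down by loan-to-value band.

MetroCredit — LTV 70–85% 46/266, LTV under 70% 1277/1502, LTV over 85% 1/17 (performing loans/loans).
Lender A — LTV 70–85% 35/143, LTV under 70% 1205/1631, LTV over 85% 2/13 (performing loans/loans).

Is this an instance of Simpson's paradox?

LTV 70–85%: MetroCredit 46/266 = 17.3%, Lender A 35/143 = 24.5% → Lender A
LTV under 70%: MetroCredit 1277/1502 = 85.0%, Lender A 1205/1631 = 73.9% → MetroCredit
LTV over 85%: MetroCredit 1/17 = 5.9%, Lender A 2/13 = 15.4% → Lender A
Overall: MetroCredit 1324/1785 = 74.2%, Lender A 1242/1787 = 69.5% → MetroCredit
Neither sweeps: MetroCredit wins 1 of 3 groups, Lender A wins 2. MetroCredit wins overall but not every group — no Simpson reversal.

No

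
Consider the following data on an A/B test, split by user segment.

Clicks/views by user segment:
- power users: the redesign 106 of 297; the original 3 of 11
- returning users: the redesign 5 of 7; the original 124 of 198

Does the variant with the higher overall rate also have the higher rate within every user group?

No

Power users: the redesign 106/297 = 35.7%, the original 3/11 = 27.3% → the redesign
Returning users: the redesign 5/7 = 71.4%, the original 124/198 = 62.6% → the redesign
Overall: the redesign 111/304 = 36.5%, the original 127/209 = 60.8% → the original
The redesign wins each user group but the original wins overall — the comparison reverses. The redesign's views skew toward power users, which has a lower base rate.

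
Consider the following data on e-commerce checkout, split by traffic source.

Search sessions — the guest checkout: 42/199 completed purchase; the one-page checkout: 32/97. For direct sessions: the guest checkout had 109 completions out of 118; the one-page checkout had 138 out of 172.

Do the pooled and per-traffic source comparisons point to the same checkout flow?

Search: the guest checkout 42/199 = 21.1%, the one-page checkout 32/97 = 33.0% → the one-page checkout
Direct: the guest checkout 109/118 = 92.4%, the one-page checkout 138/172 = 80.2% → the guest checkout
Overall: the guest checkout 151/317 = 47.6%, the one-page checkout 170/269 = 63.2% → the one-page checkout
Neither sweeps: the guest checkout wins 1 of 2 groups, the one-page checkout wins 1. The one-page checkout wins overall but not every group — no Simpson reversal.

No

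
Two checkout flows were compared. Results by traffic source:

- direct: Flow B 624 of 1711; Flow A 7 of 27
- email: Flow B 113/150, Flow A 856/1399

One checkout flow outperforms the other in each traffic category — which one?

Flow B

Direct: Flow B 624/1711 = 36.5%, Flow A 7/27 = 25.9% → Flow B
Email: Flow B 113/150 = 75.3%, Flow A 856/1399 = 61.2% → Flow B
Flow B has the higher rate in both groups.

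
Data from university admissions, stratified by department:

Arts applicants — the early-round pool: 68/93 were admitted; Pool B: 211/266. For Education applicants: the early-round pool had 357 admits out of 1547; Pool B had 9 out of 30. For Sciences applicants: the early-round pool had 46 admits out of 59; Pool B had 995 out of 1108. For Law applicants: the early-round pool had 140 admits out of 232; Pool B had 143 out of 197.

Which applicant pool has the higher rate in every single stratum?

Pool B

Arts: the early-round pool 68/93 = 73.1%, Pool B 211/266 = 79.3% → Pool B
Education: the early-round pool 357/1547 = 23.1%, Pool B 9/30 = 30.0% → Pool B
Sciences: the early-round pool 46/59 = 78.0%, Pool B 995/1108 = 89.8% → Pool B
Law: the early-round pool 140/232 = 60.3%, Pool B 143/197 = 72.6% → Pool B
Pool B has the higher rate in all 4 groups.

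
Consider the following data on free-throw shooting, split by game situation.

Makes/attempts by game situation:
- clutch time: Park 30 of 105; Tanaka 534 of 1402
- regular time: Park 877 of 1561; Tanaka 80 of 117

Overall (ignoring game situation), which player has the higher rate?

Clutch time: Park 30/105 = 28.6%, Tanaka 534/1402 = 38.1% → Tanaka
Regular time: Park 877/1561 = 56.2%, Tanaka 80/117 = 68.4% → Tanaka
Overall: Park 907/1666 = 54.4%, Tanaka 614/1519 = 40.4% → Park
(Tanaka wins every game group but Park wins overall — Tanaka's attempts skew toward the low-rate clutch time group.)

Park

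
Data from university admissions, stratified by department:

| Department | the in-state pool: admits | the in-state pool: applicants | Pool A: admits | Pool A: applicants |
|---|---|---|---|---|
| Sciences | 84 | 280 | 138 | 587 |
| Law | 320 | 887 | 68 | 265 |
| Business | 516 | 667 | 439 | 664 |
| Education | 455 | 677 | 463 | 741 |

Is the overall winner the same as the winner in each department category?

Sciences: the in-state pool 84/280 = 30.0%, Pool A 138/587 = 23.5% → the in-state pool
Law: the in-state pool 320/887 = 36.1%, Pool A 68/265 = 25.7% → the in-state pool
Business: the in-state pool 516/667 = 77.4%, Pool A 439/664 = 66.1% → the in-state pool
Education: the in-state pool 455/677 = 67.2%, Pool A 463/741 = 62.5% → the in-state pool
Overall: the in-state pool 1375/2511 = 54.8%, Pool A 1108/2257 = 49.1% → the in-state pool
The in-state pool wins overall and in every department group — no reversal.

Yes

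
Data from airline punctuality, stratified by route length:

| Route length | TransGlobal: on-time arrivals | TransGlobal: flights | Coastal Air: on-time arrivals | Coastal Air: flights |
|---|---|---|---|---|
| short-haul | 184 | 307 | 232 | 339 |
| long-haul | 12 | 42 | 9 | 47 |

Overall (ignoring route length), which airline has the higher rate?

Short-haul: TransGlobal 184/307 = 59.9%, Coastal Air 232/339 = 68.4% → Coastal Air
Long-haul: TransGlobal 12/42 = 28.6%, Coastal Air 9/47 = 19.1% → TransGlobal
Overall: TransGlobal 196/349 = 56.2%, Coastal Air 241/386 = 62.4% → Coastal Air
(Neither sweeps every route group, but Coastal Air has the higher pooled rate.)

Coastal Air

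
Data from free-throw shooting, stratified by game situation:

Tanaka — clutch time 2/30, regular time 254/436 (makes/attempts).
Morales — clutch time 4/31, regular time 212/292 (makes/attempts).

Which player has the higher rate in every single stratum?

Morales

Clutch time: Tanaka 2/30 = 6.7%, Morales 4/31 = 12.9% → Morales
Regular time: Tanaka 254/436 = 58.3%, Morales 212/292 = 72.6% → Morales
Morales has the higher rate in both groups.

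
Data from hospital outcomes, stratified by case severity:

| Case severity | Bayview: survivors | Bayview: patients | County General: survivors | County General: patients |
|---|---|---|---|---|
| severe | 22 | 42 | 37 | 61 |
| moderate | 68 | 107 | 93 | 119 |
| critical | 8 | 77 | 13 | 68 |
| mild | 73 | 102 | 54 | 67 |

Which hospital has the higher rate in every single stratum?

County General

Severe: Bayview 22/42 = 52.4%, County General 37/61 = 60.7% → County General
Moderate: Bayview 68/107 = 63.6%, County General 93/119 = 78.2% → County General
Critical: Bayview 8/77 = 10.4%, County General 13/68 = 19.1% → County General
Mild: Bayview 73/102 = 71.6%, County General 54/67 = 80.6% → County General
County General has the higher rate in all 4 groups.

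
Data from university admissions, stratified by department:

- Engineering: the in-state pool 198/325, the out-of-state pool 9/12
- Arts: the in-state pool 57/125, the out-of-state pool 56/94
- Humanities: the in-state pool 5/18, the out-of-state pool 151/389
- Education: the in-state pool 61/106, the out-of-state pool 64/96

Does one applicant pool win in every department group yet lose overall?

Yes

Engineering: the in-state pool 198/325 = 60.9%, the out-of-state pool 9/12 = 75.0% → the out-of-state pool
Arts: the in-state pool 57/125 = 45.6%, the out-of-state pool 56/94 = 59.6% → the out-of-state pool
Humanities: the in-state pool 5/18 = 27.8%, the out-of-state pool 151/389 = 38.8% → the out-of-state pool
Education: the in-state pool 61/106 = 57.5%, the out-of-state pool 64/96 = 66.7% → the out-of-state pool
Overall: the in-state pool 321/574 = 55.9%, the out-of-state pool 280/591 = 47.4% → the in-state pool
The out-of-state pool wins each department group but the in-state pool wins overall — the comparison reverses. The out-of-state pool's applicants skew toward Humanities, which has a lower base rate.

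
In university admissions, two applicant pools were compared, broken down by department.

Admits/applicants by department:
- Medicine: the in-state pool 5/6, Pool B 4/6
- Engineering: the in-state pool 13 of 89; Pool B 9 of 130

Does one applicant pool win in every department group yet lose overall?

No

Medicine: the in-state pool 5/6 = 83.3%, Pool B 4/6 = 66.7% → the in-state pool
Engineering: the in-state pool 13/89 = 14.6%, Pool B 9/130 = 6.9% → the in-state pool
Overall: the in-state pool 18/95 = 18.9%, Pool B 13/136 = 9.6% → the in-state pool
The in-state pool wins overall and in every department group — no reversal.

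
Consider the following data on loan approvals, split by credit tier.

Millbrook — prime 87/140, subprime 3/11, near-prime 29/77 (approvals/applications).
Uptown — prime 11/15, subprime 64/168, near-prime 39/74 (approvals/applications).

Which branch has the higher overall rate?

Prime: Millbrook 87/140 = 62.1%, Uptown 11/15 = 73.3% → Uptown
Subprime: Millbrook 3/11 = 27.3%, Uptown 64/168 = 38.1% → Uptown
Near-prime: Millbrook 29/77 = 37.7%, Uptown 39/74 = 52.7% → Uptown
Overall: Millbrook 119/228 = 52.2%, Uptown 114/257 = 44.4% → Millbrook
(Uptown wins every credit group but Millbrook wins overall — Uptown's applications skew toward the low-rate subprime group.)

Millbrook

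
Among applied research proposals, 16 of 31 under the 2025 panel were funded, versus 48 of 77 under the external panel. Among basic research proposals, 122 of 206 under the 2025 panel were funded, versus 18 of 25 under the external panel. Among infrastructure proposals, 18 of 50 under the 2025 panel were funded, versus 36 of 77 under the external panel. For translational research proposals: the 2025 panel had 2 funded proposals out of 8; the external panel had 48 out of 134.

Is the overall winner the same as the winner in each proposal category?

Applied research: the 2025 panel 16/31 = 51.6%, the external panel 48/77 = 62.3% → the external panel
Basic research: the 2025 panel 122/206 = 59.2%, the external panel 18/25 = 72.0% → the external panel
Infrastructure: the 2025 panel 18/50 = 36.0%, the external panel 36/77 = 46.8% → the external panel
Translational research: the 2025 panel 2/8 = 25.0%, the external panel 48/134 = 35.8% → the external panel
Overall: the 2025 panel 158/295 = 53.6%, the external panel 150/313 = 47.9% → the 2025 panel
The external panel wins each proposal group but the 2025 panel wins overall — the comparison reverses. The external panel's proposals skew toward translational research, which has a lower base rate.

No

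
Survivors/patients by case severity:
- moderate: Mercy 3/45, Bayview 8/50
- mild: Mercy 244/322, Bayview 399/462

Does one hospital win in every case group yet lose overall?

Moderate: Mercy 3/45 = 6.7%, Bayview 8/50 = 16.0% → Bayview
Mild: Mercy 244/322 = 75.8%, Bayview 399/462 = 86.4% → Bayview
Overall: Mercy 247/367 = 67.3%, Bayview 407/512 = 79.5% → Bayview
Bayview wins overall and in every case group — no reversal.

No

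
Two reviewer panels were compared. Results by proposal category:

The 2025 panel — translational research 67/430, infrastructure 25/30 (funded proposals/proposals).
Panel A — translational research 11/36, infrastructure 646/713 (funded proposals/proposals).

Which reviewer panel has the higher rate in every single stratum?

Panel A

Translational research: the 2025 panel 67/430 = 15.6%, Panel A 11/36 = 30.6% → Panel A
Infrastructure: the 2025 panel 25/30 = 83.3%, Panel A 646/713 = 90.6% → Panel A
Panel A has the higher rate in both groups.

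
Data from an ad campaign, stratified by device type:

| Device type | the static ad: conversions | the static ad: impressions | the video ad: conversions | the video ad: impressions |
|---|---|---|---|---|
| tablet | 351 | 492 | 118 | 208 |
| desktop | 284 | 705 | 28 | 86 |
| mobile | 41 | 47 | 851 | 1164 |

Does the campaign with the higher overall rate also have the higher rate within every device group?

Tablet: the static ad 351/492 = 71.3%, the video ad 118/208 = 56.7% → the static ad
Desktop: the static ad 284/705 = 40.3%, the video ad 28/86 = 32.6% → the static ad
Mobile: the static ad 41/47 = 87.2%, the video ad 851/1164 = 73.1% → the static ad
Overall: the static ad 676/1244 = 54.3%, the video ad 997/1458 = 68.4% → the video ad
The static ad wins each device group but the video ad wins overall — the comparison reverses. The static ad's impressions skew toward desktop, which has a lower base rate.

No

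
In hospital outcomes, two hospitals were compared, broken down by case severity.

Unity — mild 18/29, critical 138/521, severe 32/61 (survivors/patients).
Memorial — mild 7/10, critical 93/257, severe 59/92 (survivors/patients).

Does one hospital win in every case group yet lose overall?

No

Mild: Unity 18/29 = 62.1%, Memorial 7/10 = 70.0% → Memorial
Critical: Unity 138/521 = 26.5%, Memorial 93/257 = 36.2% → Memorial
Severe: Unity 32/61 = 52.5%, Memorial 59/92 = 64.1% → Memorial
Overall: Unity 188/611 = 30.8%, Memorial 159/359 = 44.3% → Memorial
Memorial wins overall and in every case group — no reversal.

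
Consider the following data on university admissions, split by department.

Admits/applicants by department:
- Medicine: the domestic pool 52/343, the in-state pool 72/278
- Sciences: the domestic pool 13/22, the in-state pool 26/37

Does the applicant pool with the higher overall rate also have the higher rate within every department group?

Yes

Medicine: the domestic pool 52/343 = 15.2%, the in-state pool 72/278 = 25.9% → the in-state pool
Sciences: the domestic pool 13/22 = 59.1%, the in-state pool 26/37 = 70.3% → the in-state pool
Overall: the domestic pool 65/365 = 17.8%, the in-state pool 98/315 = 31.1% → the in-state pool
The in-state pool wins overall and in every department group — no reversal.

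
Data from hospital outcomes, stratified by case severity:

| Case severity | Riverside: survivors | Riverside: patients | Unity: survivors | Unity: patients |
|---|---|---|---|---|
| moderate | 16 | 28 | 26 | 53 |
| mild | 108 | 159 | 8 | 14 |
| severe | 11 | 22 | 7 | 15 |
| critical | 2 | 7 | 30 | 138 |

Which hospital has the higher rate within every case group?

Moderate: Riverside 16/28 = 57.1%, Unity 26/53 = 49.1% → Riverside
Mild: Riverside 108/159 = 67.9%, Unity 8/14 = 57.1% → Riverside
Severe: Riverside 11/22 = 50.0%, Unity 7/15 = 46.7% → Riverside
Critical: Riverside 2/7 = 28.6%, Unity 30/138 = 21.7% → Riverside
Riverside has the higher rate in all 4 groups.

Riverside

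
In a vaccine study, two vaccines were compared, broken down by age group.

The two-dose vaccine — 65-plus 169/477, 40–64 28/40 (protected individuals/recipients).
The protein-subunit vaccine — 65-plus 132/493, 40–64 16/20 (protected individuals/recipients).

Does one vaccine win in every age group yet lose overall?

65-plus: the two-dose vaccine 169/477 = 35.4%, the protein-subunit vaccine 132/493 = 26.8% → the two-dose vaccine
40–64: the two-dose vaccine 28/40 = 70.0%, the protein-subunit vaccine 16/20 = 80.0% → the protein-subunit vaccine
Overall: the two-dose vaccine 197/517 = 38.1%, the protein-subunit vaccine 148/513 = 28.8% → the two-dose vaccine
Neither sweeps: the two-dose vaccine wins 1 of 2 groups, the protein-subunit vaccine wins 1. The two-dose vaccine wins overall but not every group — no Simpson reversal.

No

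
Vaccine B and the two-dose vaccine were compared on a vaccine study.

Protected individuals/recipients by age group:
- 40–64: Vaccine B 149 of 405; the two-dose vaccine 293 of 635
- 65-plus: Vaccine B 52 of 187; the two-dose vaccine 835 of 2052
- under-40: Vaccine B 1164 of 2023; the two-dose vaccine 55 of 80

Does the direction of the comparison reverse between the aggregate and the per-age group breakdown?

40–64: Vaccine B 149/405 = 36.8%, the two-dose vaccine 293/635 = 46.1% → the two-dose vaccine
65-plus: Vaccine B 52/187 = 27.8%, the two-dose vaccine 835/2052 = 40.7% → the two-dose vaccine
Under-40: Vaccine B 1164/2023 = 57.5%, the two-dose vaccine 55/80 = 68.8% → the two-dose vaccine
Overall: Vaccine B 1365/2615 = 52.2%, the two-dose vaccine 1183/2767 = 42.8% → Vaccine B
The two-dose vaccine wins each age group but Vaccine B wins overall — the comparison reverses. The two-dose vaccine's recipients skew toward 65-plus, which has a lower base rate.

Yes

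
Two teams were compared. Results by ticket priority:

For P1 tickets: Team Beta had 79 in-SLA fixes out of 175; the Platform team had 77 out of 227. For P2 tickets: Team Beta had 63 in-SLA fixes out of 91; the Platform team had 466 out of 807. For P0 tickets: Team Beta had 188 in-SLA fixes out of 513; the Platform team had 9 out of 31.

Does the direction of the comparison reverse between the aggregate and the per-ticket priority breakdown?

P1: Team Beta 79/175 = 45.1%, the Platform team 77/227 = 33.9% → Team Beta
P2: Team Beta 63/91 = 69.2%, the Platform team 466/807 = 57.7% → Team Beta
P0: Team Beta 188/513 = 36.6%, the Platform team 9/31 = 29.0% → Team Beta
Overall: Team Beta 330/779 = 42.4%, the Platform team 552/1065 = 51.8% → the Platform team
Team Beta wins each ticket group but the Platform team wins overall — the comparison reverses. Team Beta's tickets skew toward P0, which has a lower base rate.

Yes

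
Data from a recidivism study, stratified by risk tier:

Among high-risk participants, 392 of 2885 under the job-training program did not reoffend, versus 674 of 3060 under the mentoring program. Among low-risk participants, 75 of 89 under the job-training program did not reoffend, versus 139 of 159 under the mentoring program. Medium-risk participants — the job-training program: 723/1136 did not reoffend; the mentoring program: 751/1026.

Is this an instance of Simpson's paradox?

No

High-risk: the job-training program 392/2885 = 13.6%, the mentoring program 674/3060 = 22.0% → the mentoring program
Low-risk: the job-training program 75/89 = 84.3%, the mentoring program 139/159 = 87.4% → the mentoring program
Medium-risk: the job-training program 723/1136 = 63.6%, the mentoring program 751/1026 = 73.2% → the mentoring program
Overall: the job-training program 1190/4110 = 29.0%, the mentoring program 1564/4245 = 36.8% → the mentoring program
The mentoring program wins overall and in every risk group — no reversal.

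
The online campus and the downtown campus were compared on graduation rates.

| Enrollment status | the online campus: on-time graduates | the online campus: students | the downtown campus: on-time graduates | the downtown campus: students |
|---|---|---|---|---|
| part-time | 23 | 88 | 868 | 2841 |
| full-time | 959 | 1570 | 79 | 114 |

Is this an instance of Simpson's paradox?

Yes

Part-time: the online campus 23/88 = 26.1%, the downtown campus 868/2841 = 30.6% → the downtown campus
Full-time: the online campus 959/1570 = 61.1%, the downtown campus 79/114 = 69.3% → the downtown campus
Overall: the online campus 982/1658 = 59.2%, the downtown campus 947/2955 = 32.0% → the online campus
The downtown campus wins each enrollment group but the online campus wins overall — the comparison reverses. The downtown campus's students skew toward part-time, which has a lower base rate.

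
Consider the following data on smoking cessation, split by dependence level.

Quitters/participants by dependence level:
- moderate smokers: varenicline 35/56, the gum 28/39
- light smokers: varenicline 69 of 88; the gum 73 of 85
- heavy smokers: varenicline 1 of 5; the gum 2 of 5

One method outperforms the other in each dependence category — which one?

Moderate smokers: varenicline 35/56 = 62.5%, the gum 28/39 = 71.8% → the gum
Light smokers: varenicline 69/88 = 78.4%, the gum 73/85 = 85.9% → the gum
Heavy smokers: varenicline 1/5 = 20.0%, the gum 2/5 = 40.0% → the gum
The gum has the higher rate in all 3 groups.

the gum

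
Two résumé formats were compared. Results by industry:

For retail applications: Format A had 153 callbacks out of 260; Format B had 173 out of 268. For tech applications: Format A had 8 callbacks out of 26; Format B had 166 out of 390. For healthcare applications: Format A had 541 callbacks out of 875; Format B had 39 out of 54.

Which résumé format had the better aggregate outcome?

Retail: Format A 153/260 = 58.8%, Format B 173/268 = 64.6% → Format B
Tech: Format A 8/26 = 30.8%, Format B 166/390 = 42.6% → Format B
Healthcare: Format A 541/875 = 61.8%, Format B 39/54 = 72.2% → Format B
Overall: Format A 702/1161 = 60.5%, Format B 378/712 = 53.1% → Format A
(Format B wins every industry group but Format A wins overall — Format B's applications skew toward the low-rate tech group.)

Format A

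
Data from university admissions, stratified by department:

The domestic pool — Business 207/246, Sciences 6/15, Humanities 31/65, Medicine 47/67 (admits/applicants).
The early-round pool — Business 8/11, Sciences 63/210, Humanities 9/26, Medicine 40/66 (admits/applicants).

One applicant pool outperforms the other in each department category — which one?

Business: the domestic pool 207/246 = 84.1%, the early-round pool 8/11 = 72.7% → the domestic pool
Sciences: the domestic pool 6/15 = 40.0%, the early-round pool 63/210 = 30.0% → the domestic pool
Humanities: the domestic pool 31/65 = 47.7%, the early-round pool 9/26 = 34.6% → the domestic pool
Medicine: the domestic pool 47/67 = 70.1%, the early-round pool 40/66 = 60.6% → the domestic pool
The domestic pool has the higher rate in all 4 groups.

the domestic pool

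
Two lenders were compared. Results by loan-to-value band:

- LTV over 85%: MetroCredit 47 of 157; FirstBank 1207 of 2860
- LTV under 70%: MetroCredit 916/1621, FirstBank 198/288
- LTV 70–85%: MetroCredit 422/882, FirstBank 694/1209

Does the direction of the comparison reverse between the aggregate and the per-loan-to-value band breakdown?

LTV over 85%: MetroCredit 47/157 = 29.9%, FirstBank 1207/2860 = 42.2% → FirstBank
LTV under 70%: MetroCredit 916/1621 = 56.5%, FirstBank 198/288 = 68.8% → FirstBank
LTV 70–85%: MetroCredit 422/882 = 47.8%, FirstBank 694/1209 = 57.4% → FirstBank
Overall: MetroCredit 1385/2660 = 52.1%, FirstBank 2099/4357 = 48.2% → MetroCredit
FirstBank wins each loan-to-value group but MetroCredit wins overall — the comparison reverses. FirstBank's loans skew toward LTV over 85%, which has a lower base rate.

Yes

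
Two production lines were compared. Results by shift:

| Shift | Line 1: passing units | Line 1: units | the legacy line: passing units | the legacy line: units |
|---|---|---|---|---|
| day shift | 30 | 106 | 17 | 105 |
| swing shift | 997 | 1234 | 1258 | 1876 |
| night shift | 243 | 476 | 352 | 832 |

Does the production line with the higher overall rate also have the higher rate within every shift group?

Day shift: Line 1 30/106 = 28.3%, the legacy line 17/105 = 16.2% → Line 1
Swing shift: Line 1 997/1234 = 80.8%, the legacy line 1258/1876 = 67.1% → Line 1
Night shift: Line 1 243/476 = 51.1%, the legacy line 352/832 = 42.3% → Line 1
Overall: Line 1 1270/1816 = 69.9%, the legacy line 1627/2813 = 57.8% → Line 1
Line 1 wins overall and in every shift group — no reversal.

Yes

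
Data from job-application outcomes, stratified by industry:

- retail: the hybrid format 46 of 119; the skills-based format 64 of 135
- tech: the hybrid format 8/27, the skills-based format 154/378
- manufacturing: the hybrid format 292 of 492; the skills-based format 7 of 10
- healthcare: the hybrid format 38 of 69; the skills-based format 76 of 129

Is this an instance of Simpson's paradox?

Yes

Retail: the hybrid format 46/119 = 38.7%, the skills-based format 64/135 = 47.4% → the skills-based format
Tech: the hybrid format 8/27 = 29.6%, the skills-based format 154/378 = 40.7% → the skills-based format
Manufacturing: the hybrid format 292/492 = 59.3%, the skills-based format 7/10 = 70.0% → the skills-based format
Healthcare: the hybrid format 38/69 = 55.1%, the skills-based format 76/129 = 58.9% → the skills-based format
Overall: the hybrid format 384/707 = 54.3%, the skills-based format 301/652 = 46.2% → the hybrid format
The skills-based format wins each industry group but the hybrid format wins overall — the comparison reverses. The skills-based format's applications skew toward tech, which has a lower base rate.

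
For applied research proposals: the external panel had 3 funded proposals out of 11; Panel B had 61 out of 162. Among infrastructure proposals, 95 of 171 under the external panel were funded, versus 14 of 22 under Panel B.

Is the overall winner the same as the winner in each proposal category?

No

Applied research: the external panel 3/11 = 27.3%, Panel B 61/162 = 37.7% → Panel B
Infrastructure: the external panel 95/171 = 55.6%, Panel B 14/22 = 63.6% → Panel B
Overall: the external panel 98/182 = 53.8%, Panel B 75/184 = 40.8% → the external panel
Panel B wins each proposal group but the external panel wins overall — the comparison reverses. Panel B's proposals skew toward applied research, which has a lower base rate.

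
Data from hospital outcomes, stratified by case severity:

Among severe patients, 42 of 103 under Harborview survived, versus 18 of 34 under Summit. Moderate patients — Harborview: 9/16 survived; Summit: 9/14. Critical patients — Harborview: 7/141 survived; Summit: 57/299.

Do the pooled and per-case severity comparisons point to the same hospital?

Yes

Severe: Harborview 42/103 = 40.8%, Summit 18/34 = 52.9% → Summit
Moderate: Harborview 9/16 = 56.2%, Summit 9/14 = 64.3% → Summit
Critical: Harborview 7/141 = 5.0%, Summit 57/299 = 19.1% → Summit
Overall: Harborview 58/260 = 22.3%, Summit 84/347 = 24.2% → Summit
Summit wins overall and in every case group — no reversal.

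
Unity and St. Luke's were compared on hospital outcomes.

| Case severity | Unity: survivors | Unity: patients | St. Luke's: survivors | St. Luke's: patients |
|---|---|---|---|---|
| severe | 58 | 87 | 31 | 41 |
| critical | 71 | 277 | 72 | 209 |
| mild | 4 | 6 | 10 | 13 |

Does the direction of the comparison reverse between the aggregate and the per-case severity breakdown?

No

Severe: Unity 58/87 = 66.7%, St. Luke's 31/41 = 75.6% → St. Luke's
Critical: Unity 71/277 = 25.6%, St. Luke's 72/209 = 34.4% → St. Luke's
Mild: Unity 4/6 = 66.7%, St. Luke's 10/13 = 76.9% → St. Luke's
Overall: Unity 133/370 = 35.9%, St. Luke's 113/263 = 43.0% → St. Luke's
St. Luke's wins overall and in every case group — no reversal.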